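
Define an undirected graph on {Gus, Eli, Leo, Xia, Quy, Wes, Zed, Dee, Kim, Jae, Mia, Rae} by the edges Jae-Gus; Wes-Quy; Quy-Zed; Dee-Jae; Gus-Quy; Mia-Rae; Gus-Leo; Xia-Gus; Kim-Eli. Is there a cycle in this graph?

No

|V| = 12, |E| = 9, number of components = 3.
A forest on 12 vertices with 3 components has exactly 9 edges, which matches — so no cycle.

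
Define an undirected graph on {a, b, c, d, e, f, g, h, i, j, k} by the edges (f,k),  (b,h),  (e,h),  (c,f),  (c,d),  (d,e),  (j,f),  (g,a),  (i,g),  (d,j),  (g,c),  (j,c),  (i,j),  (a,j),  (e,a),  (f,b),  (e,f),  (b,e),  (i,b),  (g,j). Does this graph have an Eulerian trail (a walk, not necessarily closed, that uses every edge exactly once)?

Degrees: a:3, b:4, c:4, d:3, e:5, f:5, g:4, h:2, i:3, j:6, k:1
Odd-degree vertices: a, d, e, f, i, k (6 total).
With 6 odd-degree vertices (more than two), no single trail can use every edge.

No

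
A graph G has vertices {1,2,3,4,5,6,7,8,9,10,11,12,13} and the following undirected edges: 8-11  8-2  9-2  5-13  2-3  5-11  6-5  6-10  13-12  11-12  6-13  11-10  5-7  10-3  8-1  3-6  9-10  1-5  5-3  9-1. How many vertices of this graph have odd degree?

6

Degrees: 1:3, 2:3, 3:4, 4:0, 5:6, 6:4, 7:1, 8:3, 9:3, 10:4, 11:4, 12:2, 13:3
Odd-degree vertices: 1, 2, 7, 8, 9, 13.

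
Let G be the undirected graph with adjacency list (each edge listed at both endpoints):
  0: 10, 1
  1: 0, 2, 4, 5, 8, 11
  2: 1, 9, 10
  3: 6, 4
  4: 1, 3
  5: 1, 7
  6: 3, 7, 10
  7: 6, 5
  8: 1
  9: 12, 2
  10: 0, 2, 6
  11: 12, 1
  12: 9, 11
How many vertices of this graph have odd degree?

4

Degrees: 0:2, 1:6, 2:3, 3:2, 4:2, 5:2, 6:3, 7:2, 8:1, 9:2, 10:3, 11:2, 12:2
Odd-degree vertices: 2, 6, 8, 10.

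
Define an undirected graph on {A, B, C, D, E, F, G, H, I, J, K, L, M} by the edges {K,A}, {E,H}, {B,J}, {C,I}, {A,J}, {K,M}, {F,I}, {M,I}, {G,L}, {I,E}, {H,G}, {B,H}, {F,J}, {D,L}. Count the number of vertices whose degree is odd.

Degrees: A:2, B:2, C:1, D:1, E:2, F:2, G:2, H:3, I:4, J:3, K:2, L:2, M:2
Odd-degree vertices: C, D, H, J.

4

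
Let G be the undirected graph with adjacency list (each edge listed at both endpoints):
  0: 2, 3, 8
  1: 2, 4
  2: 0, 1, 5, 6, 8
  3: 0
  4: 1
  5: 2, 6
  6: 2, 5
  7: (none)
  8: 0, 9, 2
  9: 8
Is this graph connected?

Component: {7}
Component: {0, 1, 2, 3, 4, 5, 6, 8, 9}
There are 2 separate components, so the graph is not connected.

No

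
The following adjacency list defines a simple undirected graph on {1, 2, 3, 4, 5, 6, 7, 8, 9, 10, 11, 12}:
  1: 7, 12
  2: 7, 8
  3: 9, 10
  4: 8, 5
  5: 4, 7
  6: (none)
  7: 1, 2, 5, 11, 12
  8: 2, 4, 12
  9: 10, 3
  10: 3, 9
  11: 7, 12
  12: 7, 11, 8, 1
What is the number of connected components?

3

Component: {6}
Component: {3, 9, 10}
Component: {1, 2, 4, 5, 7, 8, 11, 12}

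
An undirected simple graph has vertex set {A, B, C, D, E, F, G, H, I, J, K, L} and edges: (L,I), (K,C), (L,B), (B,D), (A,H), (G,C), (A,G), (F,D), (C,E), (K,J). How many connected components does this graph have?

Component: {B, D, F, I, L}
Component: {A, C, E, G, H, J, K}

2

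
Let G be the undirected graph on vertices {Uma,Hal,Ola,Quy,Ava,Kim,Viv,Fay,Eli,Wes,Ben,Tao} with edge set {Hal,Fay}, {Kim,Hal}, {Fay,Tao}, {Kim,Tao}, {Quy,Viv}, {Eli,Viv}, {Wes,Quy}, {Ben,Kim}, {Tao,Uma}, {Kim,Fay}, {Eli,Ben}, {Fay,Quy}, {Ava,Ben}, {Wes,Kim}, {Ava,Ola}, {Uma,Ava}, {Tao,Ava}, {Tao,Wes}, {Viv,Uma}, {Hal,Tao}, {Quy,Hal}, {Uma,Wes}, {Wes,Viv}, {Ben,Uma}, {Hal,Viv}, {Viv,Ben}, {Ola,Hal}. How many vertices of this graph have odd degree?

4

Degrees: Uma:5, Hal:6, Ola:2, Quy:4, Ava:4, Kim:5, Viv:6, Fay:4, Eli:2, Wes:5, Ben:5, Tao:6
Odd-degree vertices: Uma, Kim, Wes, Ben.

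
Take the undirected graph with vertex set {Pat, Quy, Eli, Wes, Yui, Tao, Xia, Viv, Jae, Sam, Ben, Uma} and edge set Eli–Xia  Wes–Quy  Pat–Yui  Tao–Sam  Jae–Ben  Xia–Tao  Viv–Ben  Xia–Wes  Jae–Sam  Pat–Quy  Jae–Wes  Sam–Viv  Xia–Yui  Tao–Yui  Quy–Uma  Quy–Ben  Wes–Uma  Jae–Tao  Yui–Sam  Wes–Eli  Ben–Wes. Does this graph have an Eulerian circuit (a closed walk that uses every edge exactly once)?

Yes

Degrees: Pat:2, Quy:4, Eli:2, Wes:6, Yui:4, Tao:4, Xia:4, Viv:2, Jae:4, Sam:4, Ben:4, Uma:2
All degrees are even and the non-isolated vertices are connected — an Eulerian circuit exists.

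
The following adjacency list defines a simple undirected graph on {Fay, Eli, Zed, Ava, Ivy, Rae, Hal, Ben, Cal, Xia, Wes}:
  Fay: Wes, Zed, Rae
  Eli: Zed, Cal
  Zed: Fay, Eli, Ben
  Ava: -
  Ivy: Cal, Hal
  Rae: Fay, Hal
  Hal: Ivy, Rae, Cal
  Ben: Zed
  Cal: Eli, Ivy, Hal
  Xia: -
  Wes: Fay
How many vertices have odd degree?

6

Degrees: Fay:3, Eli:2, Zed:3, Ava:0, Ivy:2, Rae:2, Hal:3, Ben:1, Cal:3, Xia:0, Wes:1
Odd-degree vertices: Fay, Zed, Hal, Ben, Cal, Wes.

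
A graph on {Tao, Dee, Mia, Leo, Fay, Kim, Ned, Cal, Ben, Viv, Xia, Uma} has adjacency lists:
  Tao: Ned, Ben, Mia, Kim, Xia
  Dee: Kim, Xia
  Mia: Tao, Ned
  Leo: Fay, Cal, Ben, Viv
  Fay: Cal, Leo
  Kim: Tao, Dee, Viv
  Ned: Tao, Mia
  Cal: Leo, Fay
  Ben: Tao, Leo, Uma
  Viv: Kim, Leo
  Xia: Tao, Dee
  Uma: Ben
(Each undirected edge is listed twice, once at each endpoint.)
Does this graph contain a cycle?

Yes

The graph has 12 vertices, 15 edges, and 1 connected component.
One cycle is Tao-Xia-Dee-Kim-Tao.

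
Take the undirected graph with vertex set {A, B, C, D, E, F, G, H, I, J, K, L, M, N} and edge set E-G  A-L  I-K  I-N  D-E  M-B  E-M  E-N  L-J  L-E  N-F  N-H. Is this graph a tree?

No

|V| = 14, |E| = 12.
It is not connected, so it is not a tree.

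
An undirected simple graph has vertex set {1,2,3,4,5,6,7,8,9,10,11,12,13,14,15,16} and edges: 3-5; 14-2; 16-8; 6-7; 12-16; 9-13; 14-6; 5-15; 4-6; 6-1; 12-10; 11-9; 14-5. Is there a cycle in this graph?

No

|V| = 16, |E| = 13, number of components = 3.
A forest on 16 vertices with 3 components has exactly 13 edges, which matches — so no cycle.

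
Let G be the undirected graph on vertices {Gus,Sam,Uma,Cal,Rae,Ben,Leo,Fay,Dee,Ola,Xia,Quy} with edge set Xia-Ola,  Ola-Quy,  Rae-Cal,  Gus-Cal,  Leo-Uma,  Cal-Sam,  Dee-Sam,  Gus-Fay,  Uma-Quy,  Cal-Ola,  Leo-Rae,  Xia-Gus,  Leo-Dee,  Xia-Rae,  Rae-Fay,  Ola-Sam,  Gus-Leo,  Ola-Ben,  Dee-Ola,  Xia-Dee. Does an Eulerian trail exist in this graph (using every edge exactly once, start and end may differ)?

Degrees: Gus:4, Sam:3, Uma:2, Cal:4, Rae:4, Ben:1, Leo:4, Fay:2, Dee:4, Ola:6, Xia:4, Quy:2
Odd-degree vertices: Sam, Ben (2 total).
With 2 odd-degree vertices and all edges in one connected piece, an Eulerian trail exists (from Sam to Ben).

Yes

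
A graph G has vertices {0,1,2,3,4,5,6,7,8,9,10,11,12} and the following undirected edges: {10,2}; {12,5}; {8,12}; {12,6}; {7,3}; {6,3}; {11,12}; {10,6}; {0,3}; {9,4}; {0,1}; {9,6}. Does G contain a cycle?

The graph has 13 vertices, 12 edges, and 1 connected component.
Since 12 = 13 - 1, the graph is a forest and contains no cycle.

No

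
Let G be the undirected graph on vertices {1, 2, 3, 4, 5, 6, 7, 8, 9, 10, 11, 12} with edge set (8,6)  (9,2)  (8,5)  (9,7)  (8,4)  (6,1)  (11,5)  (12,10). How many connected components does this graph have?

Component: {3}
Component: {10, 12}
Component: {2, 7, 9}
Component: {1, 4, 5, 6, 8, 11}

4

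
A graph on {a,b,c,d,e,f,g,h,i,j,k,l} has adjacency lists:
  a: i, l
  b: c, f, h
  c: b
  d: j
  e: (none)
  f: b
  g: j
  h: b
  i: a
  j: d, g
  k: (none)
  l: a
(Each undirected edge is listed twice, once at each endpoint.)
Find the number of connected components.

Component: {e}
Component: {k}
Component: {a, i, l}
Component: {d, g, j}
Component: {b, c, f, h}

5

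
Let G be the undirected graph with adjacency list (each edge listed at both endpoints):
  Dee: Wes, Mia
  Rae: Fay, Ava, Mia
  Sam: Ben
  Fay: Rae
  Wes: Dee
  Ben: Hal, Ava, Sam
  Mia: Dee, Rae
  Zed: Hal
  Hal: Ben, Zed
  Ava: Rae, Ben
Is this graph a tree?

Yes

The graph has 10 vertices and 9 edges.
It is connected with exactly 9 edges, hence acyclic — it is a tree.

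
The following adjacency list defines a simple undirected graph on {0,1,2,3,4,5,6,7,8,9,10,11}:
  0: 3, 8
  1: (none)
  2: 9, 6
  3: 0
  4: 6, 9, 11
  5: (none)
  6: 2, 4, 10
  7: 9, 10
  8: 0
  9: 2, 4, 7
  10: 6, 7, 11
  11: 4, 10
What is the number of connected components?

Component: {1}
Component: {5}
Component: {0, 3, 8}
Component: {2, 4, 6, 7, 9, 10, 11}

4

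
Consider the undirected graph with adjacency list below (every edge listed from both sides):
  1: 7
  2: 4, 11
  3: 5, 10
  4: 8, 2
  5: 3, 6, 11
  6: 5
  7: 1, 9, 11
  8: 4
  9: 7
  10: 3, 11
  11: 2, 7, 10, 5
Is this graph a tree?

|V| = 11, |E| = 11.
Connected but with 11 > 10 edges, so it has a cycle and is not a tree.

No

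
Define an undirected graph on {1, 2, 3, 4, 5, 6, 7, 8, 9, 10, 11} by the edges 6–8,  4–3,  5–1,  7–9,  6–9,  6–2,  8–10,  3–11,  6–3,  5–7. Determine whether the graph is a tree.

|V| = 11, |E| = 10.
Connected and |E| = |V| - 1, which characterizes a tree.

Yes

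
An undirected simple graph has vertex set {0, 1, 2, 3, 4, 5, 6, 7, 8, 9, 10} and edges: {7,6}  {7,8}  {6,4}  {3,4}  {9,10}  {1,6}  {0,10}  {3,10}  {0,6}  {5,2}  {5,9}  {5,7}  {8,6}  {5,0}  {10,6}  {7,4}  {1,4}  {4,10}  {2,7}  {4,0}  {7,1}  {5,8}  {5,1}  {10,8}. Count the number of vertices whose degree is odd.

Degrees: 0:4, 1:4, 2:2, 3:2, 4:6, 5:6, 6:6, 7:6, 8:4, 9:2, 10:6
Odd-degree vertices: none.

0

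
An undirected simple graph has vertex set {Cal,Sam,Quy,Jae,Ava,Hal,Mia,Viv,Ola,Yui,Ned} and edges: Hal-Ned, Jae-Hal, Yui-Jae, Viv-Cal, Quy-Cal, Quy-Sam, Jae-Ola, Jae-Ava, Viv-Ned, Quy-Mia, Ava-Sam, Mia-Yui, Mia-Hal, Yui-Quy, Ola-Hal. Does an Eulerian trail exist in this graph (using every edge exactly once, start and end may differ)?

Yes

Degrees: Cal:2, Sam:2, Quy:4, Jae:4, Ava:2, Hal:4, Mia:3, Viv:2, Ola:2, Yui:3, Ned:2
Odd-degree vertices: Mia, Yui (2 total).
The non-isolated vertices are connected and exactly 2 have odd degree, so an Eulerian trail exists (from Mia to Yui).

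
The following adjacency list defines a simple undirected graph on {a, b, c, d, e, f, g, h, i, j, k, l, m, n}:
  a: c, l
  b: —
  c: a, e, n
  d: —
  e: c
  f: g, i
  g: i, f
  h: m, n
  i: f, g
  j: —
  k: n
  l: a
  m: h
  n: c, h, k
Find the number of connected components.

5

Component: {b}
Component: {d}
Component: {j}
Component: {f, g, i}
Component: {a, c, e, h, k, l, m, n}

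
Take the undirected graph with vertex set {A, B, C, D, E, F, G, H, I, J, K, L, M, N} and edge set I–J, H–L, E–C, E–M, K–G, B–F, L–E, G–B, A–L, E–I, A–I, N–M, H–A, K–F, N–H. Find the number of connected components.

3

Component: {D}
Component: {B, F, G, K}
Component: {A, C, E, H, I, J, L, M, N}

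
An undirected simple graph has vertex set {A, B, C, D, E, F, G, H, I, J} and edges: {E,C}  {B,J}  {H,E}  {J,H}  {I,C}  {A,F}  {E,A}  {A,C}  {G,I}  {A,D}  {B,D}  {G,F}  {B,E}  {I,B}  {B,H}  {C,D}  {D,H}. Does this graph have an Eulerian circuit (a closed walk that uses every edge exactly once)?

Degrees: A:4, B:5, C:4, D:4, E:4, F:2, G:2, H:4, I:3, J:2
Vertices with odd degree: B, I. An Eulerian circuit requires all degrees even.

No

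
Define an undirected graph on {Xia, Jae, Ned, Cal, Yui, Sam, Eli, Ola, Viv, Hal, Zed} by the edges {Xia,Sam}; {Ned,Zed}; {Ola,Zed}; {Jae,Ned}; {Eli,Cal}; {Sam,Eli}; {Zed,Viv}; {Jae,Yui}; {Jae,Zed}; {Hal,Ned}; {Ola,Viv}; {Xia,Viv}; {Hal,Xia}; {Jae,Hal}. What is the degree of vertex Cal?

1

Neighbors of Cal: Eli.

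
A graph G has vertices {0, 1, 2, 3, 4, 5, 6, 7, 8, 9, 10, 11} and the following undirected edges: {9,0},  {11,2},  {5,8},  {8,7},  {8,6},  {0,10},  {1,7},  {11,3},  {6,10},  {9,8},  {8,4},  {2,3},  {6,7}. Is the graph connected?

Component: {2, 3, 11}
Component: {0, 1, 4, 5, 6, 7, 8, 9, 10}
No edge joins these 2 groups, so the graph is disconnected.

No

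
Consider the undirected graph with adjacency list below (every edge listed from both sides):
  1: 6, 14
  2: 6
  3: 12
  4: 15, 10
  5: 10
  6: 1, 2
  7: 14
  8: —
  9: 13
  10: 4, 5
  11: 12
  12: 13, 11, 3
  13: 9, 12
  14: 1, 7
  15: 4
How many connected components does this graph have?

4

Component: {8}
Component: {4, 5, 10, 15}
Component: {1, 2, 6, 7, 14}
Component: {3, 9, 11, 12, 13}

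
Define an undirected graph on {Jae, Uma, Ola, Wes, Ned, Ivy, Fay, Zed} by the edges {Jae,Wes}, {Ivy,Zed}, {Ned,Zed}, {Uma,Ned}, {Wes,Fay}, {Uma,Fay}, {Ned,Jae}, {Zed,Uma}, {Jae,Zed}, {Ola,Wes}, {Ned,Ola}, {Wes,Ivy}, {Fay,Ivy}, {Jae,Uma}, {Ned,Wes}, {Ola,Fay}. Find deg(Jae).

4

Neighbors of Jae: Uma, Wes, Ned, Zed.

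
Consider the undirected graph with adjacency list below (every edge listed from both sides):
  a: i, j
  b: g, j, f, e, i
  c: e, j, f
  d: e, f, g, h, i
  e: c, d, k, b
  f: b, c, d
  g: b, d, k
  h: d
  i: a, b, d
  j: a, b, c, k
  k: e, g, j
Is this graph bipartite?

Color {e, f, g, h, i, j} black and {a, b, c, d, k} white. No edge joins two same-colored vertices, so the graph is bipartite.

Yes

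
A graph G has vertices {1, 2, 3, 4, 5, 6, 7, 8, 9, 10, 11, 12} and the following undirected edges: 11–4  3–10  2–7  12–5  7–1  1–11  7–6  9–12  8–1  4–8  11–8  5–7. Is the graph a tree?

No

|V| = 12, |E| = 12.
It is not connected, so it is not a tree.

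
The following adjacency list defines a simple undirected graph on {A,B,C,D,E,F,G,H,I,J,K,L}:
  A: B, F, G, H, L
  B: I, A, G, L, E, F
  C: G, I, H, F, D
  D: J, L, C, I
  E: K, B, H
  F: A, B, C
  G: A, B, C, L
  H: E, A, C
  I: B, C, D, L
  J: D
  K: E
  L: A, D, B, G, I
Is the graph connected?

Yes

A breadth-first search from A visits A, B, H, F, L, G, E, I, C, D, K, J — all 12 vertices — so the graph is connected.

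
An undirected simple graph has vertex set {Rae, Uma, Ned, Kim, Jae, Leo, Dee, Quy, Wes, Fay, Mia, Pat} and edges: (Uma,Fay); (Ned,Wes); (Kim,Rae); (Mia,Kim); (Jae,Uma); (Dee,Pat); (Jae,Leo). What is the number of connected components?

Component: {Quy}
Component: {Ned, Wes}
Component: {Dee, Pat}
Component: {Rae, Kim, Mia}
Component: {Uma, Jae, Leo, Fay}

5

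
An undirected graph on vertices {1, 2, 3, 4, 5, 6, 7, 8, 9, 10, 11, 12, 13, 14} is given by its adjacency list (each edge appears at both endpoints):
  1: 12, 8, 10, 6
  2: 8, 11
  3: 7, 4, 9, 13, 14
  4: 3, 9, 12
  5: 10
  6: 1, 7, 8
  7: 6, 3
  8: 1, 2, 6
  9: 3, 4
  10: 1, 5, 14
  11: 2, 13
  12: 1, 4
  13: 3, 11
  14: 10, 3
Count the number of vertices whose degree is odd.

Degrees: 1:4, 2:2, 3:5, 4:3, 5:1, 6:3, 7:2, 8:3, 9:2, 10:3, 11:2, 12:2, 13:2, 14:2
Odd-degree vertices: 3, 4, 5, 6, 8, 10.

6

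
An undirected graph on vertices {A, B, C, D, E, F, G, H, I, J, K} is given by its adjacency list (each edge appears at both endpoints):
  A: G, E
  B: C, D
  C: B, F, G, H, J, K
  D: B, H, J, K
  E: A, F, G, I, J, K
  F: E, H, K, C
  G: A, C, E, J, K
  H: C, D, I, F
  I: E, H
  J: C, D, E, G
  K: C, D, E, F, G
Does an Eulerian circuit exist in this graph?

Degrees: A:2, B:2, C:6, D:4, E:6, F:4, G:5, H:4, I:2, J:4, K:5
G, K have odd degree; an Eulerian circuit needs every degree to be even, so none exists.

No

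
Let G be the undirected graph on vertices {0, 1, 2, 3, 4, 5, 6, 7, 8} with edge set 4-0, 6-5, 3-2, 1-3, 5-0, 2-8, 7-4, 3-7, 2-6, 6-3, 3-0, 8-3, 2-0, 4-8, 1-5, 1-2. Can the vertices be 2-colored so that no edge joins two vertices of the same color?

3-2-8-3 is an odd cycle (length 3), and a bipartite graph can contain only even cycles.

No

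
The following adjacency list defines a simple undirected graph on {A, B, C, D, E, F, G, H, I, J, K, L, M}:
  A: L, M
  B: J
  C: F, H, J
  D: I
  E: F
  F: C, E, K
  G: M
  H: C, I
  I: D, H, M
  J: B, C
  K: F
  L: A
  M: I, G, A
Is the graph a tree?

Yes

The graph has 13 vertices and 12 edges.
It is connected with exactly 12 edges, hence acyclic — it is a tree.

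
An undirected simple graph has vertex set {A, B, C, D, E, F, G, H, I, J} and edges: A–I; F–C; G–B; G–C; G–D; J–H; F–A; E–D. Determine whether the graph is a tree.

|V| = 10, |E| = 8.
It splits into 2 components, so it cannot be a tree.

No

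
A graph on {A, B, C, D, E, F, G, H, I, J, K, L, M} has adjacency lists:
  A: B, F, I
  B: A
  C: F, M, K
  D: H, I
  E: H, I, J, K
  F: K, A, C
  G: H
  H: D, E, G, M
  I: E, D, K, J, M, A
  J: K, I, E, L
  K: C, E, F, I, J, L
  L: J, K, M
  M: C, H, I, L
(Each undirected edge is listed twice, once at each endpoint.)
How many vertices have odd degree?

Degrees: A:3, B:1, C:3, D:2, E:4, F:3, G:1, H:4, I:6, J:4, K:6, L:3, M:4
Odd-degree vertices: A, B, C, F, G, L.

6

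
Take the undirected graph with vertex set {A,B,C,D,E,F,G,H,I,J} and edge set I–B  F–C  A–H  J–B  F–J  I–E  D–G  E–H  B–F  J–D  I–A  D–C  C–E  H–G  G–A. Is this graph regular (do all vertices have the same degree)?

Degrees: A:3, B:3, C:3, D:3, E:3, F:3, G:3, H:3, I:3, J:3
All degrees equal 3; the graph is regular.

Yes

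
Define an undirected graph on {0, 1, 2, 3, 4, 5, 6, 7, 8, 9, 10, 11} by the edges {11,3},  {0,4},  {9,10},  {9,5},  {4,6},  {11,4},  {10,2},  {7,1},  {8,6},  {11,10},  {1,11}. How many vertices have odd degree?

8

Degrees: 0:1, 1:2, 2:1, 3:1, 4:3, 5:1, 6:2, 7:1, 8:1, 9:2, 10:3, 11:4
Odd-degree vertices: 0, 2, 3, 4, 5, 7, 8, 10.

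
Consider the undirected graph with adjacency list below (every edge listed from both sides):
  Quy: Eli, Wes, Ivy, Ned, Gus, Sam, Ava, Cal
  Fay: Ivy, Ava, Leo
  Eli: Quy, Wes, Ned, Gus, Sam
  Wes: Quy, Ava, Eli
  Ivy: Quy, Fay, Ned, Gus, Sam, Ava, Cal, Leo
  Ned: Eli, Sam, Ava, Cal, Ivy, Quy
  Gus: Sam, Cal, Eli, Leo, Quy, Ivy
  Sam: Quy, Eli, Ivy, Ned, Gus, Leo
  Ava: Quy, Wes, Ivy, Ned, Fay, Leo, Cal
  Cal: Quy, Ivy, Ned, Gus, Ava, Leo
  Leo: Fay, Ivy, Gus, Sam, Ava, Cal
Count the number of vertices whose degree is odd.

Degrees: Quy:8, Fay:3, Eli:5, Wes:3, Ivy:8, Ned:6, Gus:6, Sam:6, Ava:7, Cal:6, Leo:6
Odd-degree vertices: Fay, Eli, Wes, Ava.

4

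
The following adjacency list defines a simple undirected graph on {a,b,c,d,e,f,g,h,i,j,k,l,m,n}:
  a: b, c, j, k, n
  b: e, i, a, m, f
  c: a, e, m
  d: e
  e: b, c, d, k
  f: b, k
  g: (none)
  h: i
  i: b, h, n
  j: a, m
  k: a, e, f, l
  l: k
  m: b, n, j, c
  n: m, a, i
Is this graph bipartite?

A valid 2-coloring puts {b, c, d, g, h, j, k, n} on one side and {a, e, f, i, l, m} on the other; every edge crosses between the two sides.

Yes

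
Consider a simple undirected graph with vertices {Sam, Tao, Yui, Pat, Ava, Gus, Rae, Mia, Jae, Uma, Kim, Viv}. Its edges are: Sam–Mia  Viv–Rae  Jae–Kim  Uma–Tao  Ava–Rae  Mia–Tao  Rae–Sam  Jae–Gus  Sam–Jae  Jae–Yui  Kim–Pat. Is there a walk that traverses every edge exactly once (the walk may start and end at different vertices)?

No

Degrees: Sam:3, Tao:2, Yui:1, Pat:1, Ava:1, Gus:1, Rae:3, Mia:2, Jae:4, Uma:1, Kim:2, Viv:1
Odd-degree vertices: Sam, Yui, Pat, Ava, Gus, Rae, Uma, Viv (8 total).
With 8 odd-degree vertices (more than two), no single trail can use every edge.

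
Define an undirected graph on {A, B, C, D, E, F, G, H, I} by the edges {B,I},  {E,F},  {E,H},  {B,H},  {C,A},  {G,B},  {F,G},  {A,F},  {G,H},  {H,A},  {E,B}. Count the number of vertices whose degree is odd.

Degrees: A:3, B:4, C:1, D:0, E:3, F:3, G:3, H:4, I:1
Odd-degree vertices: A, C, E, F, G, I.

6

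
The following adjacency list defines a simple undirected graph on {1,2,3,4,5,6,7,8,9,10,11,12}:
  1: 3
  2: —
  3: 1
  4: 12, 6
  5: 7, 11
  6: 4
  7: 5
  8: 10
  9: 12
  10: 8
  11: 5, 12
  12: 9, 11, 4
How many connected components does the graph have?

4

Component: {2}
Component: {1, 3}
Component: {8, 10}
Component: {4, 5, 6, 7, 9, 11, 12}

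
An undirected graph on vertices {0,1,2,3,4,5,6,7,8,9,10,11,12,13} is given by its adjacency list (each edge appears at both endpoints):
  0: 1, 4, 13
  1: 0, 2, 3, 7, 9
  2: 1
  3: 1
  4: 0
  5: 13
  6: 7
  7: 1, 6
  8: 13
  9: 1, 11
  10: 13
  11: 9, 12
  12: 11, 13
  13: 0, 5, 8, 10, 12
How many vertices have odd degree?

10

Degrees: 0:3, 1:5, 2:1, 3:1, 4:1, 5:1, 6:1, 7:2, 8:1, 9:2, 10:1, 11:2, 12:2, 13:5
Odd-degree vertices: 0, 1, 2, 3, 4, 5, 6, 8, 10, 13.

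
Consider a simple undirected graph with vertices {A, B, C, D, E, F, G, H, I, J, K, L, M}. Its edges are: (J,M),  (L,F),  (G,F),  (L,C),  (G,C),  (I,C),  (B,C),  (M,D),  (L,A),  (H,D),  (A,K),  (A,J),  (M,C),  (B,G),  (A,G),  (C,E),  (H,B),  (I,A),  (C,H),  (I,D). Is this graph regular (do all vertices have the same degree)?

Degrees: A:5, B:3, C:7, D:3, E:1, F:2, G:4, H:3, I:3, J:2, K:1, L:3, M:3
Degrees are not all equal (e.g. deg(E)=1 but deg(C)=7); not regular.

No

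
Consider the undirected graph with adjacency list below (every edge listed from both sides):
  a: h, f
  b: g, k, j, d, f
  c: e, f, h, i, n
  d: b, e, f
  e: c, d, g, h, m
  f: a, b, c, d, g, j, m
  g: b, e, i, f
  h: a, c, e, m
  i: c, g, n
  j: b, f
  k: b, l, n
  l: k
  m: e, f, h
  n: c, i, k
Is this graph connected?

Yes

A breadth-first search from a visits a, f, h, c, g, m, d, j, b, e, n, i, k, l — all 14 vertices — so the graph is connected.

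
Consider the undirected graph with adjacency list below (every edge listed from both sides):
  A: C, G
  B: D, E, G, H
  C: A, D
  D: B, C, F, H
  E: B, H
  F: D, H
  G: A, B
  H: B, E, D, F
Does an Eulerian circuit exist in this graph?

Yes

Degrees: A:2, B:4, C:2, D:4, E:2, F:2, G:2, H:4
All degrees are even and the non-isolated vertices are connected — an Eulerian circuit exists.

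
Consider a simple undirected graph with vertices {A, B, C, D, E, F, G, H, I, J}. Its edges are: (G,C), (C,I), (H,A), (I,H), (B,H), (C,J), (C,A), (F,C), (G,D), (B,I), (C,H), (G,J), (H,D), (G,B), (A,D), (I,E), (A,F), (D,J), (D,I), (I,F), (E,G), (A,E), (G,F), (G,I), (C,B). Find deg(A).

5

Neighbors of A: C, D, E, F, H.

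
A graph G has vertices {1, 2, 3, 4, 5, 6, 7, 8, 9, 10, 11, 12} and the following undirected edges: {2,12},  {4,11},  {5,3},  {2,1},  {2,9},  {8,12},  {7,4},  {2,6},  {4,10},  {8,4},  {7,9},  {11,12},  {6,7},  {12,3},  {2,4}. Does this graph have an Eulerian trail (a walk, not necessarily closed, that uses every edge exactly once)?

No

Degrees: 1:1, 2:5, 3:2, 4:5, 5:1, 6:2, 7:3, 8:2, 9:2, 10:1, 11:2, 12:4
Odd-degree vertices: 1, 2, 4, 5, 7, 10 (6 total).
An Eulerian trail requires 0 or 2 odd-degree vertices; here there are 6.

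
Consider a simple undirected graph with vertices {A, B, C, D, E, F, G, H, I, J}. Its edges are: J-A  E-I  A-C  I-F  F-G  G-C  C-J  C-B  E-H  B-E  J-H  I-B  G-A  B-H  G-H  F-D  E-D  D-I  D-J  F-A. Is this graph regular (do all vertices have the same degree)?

Degrees: A:4, B:4, C:4, D:4, E:4, F:4, G:4, H:4, I:4, J:4
Every vertex has degree 4, so the graph is 4-regular.

Yes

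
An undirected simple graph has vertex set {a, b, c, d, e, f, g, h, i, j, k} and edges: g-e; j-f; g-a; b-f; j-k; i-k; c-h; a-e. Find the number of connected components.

Component: {d}
Component: {c, h}
Component: {a, e, g}
Component: {b, f, i, j, k}

4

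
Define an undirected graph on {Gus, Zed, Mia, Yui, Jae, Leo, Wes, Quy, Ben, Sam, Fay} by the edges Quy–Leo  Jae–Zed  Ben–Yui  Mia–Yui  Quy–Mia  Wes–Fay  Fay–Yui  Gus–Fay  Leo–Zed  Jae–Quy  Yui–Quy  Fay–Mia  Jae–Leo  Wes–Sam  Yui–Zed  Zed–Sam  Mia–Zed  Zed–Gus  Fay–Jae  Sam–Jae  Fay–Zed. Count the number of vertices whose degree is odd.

6

Degrees: Gus:2, Zed:7, Mia:4, Yui:5, Jae:5, Leo:3, Wes:2, Quy:4, Ben:1, Sam:3, Fay:6
Odd-degree vertices: Zed, Yui, Jae, Leo, Ben, Sam.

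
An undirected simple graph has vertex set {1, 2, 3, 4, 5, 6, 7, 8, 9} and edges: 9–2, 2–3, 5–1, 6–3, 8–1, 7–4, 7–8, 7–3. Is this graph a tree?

Yes

The graph has 9 vertices and 8 edges.
Connected and |E| = |V| - 1, which characterizes a tree.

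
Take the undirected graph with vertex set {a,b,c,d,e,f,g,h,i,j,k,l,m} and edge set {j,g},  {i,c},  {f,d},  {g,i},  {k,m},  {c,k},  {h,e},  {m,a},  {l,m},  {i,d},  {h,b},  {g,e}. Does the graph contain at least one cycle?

No

The graph has 13 vertices, 12 edges, and 1 connected component.
A forest on 13 vertices with 1 component has exactly 12 edges, which matches — so no cycle.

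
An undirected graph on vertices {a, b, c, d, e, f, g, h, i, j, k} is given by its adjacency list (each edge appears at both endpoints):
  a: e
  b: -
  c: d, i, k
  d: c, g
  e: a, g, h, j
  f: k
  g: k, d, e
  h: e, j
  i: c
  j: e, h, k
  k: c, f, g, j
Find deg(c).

Neighbors of c: d, i, k.

3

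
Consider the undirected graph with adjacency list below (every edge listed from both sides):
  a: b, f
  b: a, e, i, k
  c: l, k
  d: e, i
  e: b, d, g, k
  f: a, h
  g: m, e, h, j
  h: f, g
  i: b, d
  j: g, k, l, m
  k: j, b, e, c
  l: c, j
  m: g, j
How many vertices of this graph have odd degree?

0

Degrees: a:2, b:4, c:2, d:2, e:4, f:2, g:4, h:2, i:2, j:4, k:4, l:2, m:2
Odd-degree vertices: none.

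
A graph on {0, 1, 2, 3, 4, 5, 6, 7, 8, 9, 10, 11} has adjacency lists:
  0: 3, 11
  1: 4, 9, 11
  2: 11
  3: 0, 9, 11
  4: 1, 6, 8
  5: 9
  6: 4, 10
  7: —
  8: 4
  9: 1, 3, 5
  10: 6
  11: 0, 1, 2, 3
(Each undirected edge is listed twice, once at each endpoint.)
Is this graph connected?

No

Component: {7}
Component: {0, 1, 2, 3, 4, 5, 6, 8, 9, 10, 11}
There are 2 separate components, so the graph is not connected.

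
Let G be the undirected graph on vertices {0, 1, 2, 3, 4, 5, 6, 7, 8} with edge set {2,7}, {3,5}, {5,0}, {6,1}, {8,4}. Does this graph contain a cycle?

No

The graph has 9 vertices, 5 edges, and 4 connected components.
Since 5 = 9 - 4, the graph is a forest and contains no cycle.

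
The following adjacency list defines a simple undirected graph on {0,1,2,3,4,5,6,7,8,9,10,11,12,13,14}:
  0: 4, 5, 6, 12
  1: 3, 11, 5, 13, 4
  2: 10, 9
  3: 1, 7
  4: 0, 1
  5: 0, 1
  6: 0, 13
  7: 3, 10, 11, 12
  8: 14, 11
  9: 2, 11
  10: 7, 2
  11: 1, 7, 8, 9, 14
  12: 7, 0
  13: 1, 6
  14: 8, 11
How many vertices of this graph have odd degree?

2

Degrees: 0:4, 1:5, 2:2, 3:2, 4:2, 5:2, 6:2, 7:4, 8:2, 9:2, 10:2, 11:5, 12:2, 13:2, 14:2
Odd-degree vertices: 1, 11.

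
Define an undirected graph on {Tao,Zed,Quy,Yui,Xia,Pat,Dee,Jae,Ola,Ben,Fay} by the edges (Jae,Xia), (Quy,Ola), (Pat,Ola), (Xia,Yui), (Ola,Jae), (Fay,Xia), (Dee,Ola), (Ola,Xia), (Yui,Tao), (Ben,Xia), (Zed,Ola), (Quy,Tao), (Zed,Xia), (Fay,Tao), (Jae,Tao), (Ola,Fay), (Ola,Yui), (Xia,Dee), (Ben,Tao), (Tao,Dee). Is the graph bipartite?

The cycle Ola-Xia-Fay-Ola has length 3, which is odd, so the graph is not bipartite.

No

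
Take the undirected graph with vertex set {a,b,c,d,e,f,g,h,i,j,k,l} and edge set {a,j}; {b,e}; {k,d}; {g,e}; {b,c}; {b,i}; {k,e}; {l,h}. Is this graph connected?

Component: {f}
Component: {a, j}
Component: {h, l}
Component: {b, c, d, e, g, i, k}
There are 4 separate components, so the graph is not connected.

No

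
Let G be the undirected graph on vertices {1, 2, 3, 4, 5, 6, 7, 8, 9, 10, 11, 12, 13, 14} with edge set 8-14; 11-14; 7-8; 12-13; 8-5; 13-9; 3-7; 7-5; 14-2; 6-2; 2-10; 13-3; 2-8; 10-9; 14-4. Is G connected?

Component: {1}
Component: {2, 3, 4, 5, 6, 7, 8, 9, 10, 11, 12, 13, 14}
No edge joins these 2 groups, so the graph is disconnected.

No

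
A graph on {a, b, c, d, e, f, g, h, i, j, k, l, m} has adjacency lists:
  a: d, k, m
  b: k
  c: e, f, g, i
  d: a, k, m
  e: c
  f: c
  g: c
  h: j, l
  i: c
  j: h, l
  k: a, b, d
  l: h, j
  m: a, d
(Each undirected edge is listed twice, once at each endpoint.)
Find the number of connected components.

3

Component: {h, j, l}
Component: {a, b, d, k, m}
Component: {c, e, f, g, i}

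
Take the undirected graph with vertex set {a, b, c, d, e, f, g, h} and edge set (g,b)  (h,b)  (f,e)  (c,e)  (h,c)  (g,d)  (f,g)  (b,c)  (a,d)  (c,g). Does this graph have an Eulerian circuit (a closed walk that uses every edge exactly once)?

No

Degrees: a:1, b:3, c:4, d:2, e:2, f:2, g:4, h:2
a, b have odd degree; an Eulerian circuit needs every degree to be even, so none exists.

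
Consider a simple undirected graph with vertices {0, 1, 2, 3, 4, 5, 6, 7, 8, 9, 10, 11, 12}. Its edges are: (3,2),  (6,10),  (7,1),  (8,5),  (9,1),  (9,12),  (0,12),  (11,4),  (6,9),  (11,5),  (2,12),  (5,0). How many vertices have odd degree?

8

Degrees: 0:2, 1:2, 2:2, 3:1, 4:1, 5:3, 6:2, 7:1, 8:1, 9:3, 10:1, 11:2, 12:3
Odd-degree vertices: 3, 4, 5, 7, 8, 9, 10, 12.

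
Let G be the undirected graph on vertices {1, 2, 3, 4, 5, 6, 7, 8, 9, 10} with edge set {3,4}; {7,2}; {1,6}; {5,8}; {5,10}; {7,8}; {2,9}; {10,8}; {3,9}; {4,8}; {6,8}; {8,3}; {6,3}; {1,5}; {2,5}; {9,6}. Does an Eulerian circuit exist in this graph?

Degrees: 1:2, 2:3, 3:4, 4:2, 5:4, 6:4, 7:2, 8:6, 9:3, 10:2
Vertices with odd degree: 2, 9. An Eulerian circuit requires all degrees even.

No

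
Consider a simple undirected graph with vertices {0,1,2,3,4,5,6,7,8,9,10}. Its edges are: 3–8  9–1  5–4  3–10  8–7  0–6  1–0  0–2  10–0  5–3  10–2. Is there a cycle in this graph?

The graph has 11 vertices, 11 edges, and 1 connected component.
Since 11 > 11 - 1, a cycle must exist; for instance 0-10-2-0.

Yes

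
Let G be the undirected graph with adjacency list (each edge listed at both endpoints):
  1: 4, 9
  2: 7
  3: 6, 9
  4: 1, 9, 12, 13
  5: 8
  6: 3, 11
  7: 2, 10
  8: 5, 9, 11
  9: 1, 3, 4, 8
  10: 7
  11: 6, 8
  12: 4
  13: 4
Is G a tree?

No

|V| = 13, |E| = 13.
It is not connected, so it is not a tree.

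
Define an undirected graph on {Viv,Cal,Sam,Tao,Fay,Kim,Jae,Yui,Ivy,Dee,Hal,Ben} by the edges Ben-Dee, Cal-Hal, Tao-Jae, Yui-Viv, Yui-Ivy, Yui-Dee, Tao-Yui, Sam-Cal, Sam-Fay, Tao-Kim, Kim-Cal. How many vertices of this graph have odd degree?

Degrees: Viv:1, Cal:3, Sam:2, Tao:3, Fay:1, Kim:2, Jae:1, Yui:4, Ivy:1, Dee:2, Hal:1, Ben:1
Odd-degree vertices: Viv, Cal, Tao, Fay, Jae, Ivy, Hal, Ben.

8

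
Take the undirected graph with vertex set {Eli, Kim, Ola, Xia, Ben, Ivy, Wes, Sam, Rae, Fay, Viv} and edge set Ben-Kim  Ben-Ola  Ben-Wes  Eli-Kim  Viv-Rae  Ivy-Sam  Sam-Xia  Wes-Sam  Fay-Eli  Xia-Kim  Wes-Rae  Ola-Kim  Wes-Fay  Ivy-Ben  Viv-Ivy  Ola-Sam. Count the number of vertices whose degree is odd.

Degrees: Eli:2, Kim:4, Ola:3, Xia:2, Ben:4, Ivy:3, Wes:4, Sam:4, Rae:2, Fay:2, Viv:2
Odd-degree vertices: Ola, Ivy.

2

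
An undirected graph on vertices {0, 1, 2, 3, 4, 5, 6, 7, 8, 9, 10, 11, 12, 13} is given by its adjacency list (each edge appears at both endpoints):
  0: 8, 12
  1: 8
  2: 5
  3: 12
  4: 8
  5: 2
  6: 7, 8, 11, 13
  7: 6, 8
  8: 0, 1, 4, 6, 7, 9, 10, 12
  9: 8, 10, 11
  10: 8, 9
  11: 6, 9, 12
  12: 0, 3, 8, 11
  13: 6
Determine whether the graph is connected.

No

Component: {2, 5}
Component: {0, 1, 3, 4, 6, 7, 8, 9, 10, 11, 12, 13}
There are 2 separate components, so the graph is not connected.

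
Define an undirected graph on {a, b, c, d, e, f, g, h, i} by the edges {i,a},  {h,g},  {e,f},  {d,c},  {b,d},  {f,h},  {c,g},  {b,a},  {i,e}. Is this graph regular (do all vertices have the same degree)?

Degrees: a:2, b:2, c:2, d:2, e:2, f:2, g:2, h:2, i:2
Every vertex has degree 2, so the graph is 2-regular.

Yes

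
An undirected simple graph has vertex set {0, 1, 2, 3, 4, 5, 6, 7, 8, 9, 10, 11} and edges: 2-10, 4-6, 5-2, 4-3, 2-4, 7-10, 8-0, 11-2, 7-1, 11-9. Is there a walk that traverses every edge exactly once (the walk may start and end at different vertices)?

Degrees: 0:1, 1:1, 2:4, 3:1, 4:3, 5:1, 6:1, 7:2, 8:1, 9:1, 10:2, 11:2
Odd-degree vertices: 0, 1, 3, 4, 5, 6, 8, 9 (8 total).
An Eulerian trail requires 0 or 2 odd-degree vertices; here there are 8.

No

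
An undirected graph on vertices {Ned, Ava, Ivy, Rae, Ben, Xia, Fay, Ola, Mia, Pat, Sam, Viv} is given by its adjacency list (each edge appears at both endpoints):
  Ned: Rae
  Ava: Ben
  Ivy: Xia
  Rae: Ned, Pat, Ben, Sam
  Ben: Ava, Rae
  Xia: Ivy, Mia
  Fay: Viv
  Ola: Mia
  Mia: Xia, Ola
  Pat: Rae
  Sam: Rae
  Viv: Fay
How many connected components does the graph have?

3

Component: {Fay, Viv}
Component: {Ivy, Xia, Ola, Mia}
Component: {Ned, Ava, Rae, Ben, Pat, Sam}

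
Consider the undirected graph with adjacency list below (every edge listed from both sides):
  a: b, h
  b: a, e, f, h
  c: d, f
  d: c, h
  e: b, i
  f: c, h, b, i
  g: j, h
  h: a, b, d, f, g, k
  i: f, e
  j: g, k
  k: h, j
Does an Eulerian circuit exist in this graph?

Yes

Degrees: a:2, b:4, c:2, d:2, e:2, f:4, g:2, h:6, i:2, j:2, k:2
All degrees are even and the non-isolated vertices are connected — an Eulerian circuit exists.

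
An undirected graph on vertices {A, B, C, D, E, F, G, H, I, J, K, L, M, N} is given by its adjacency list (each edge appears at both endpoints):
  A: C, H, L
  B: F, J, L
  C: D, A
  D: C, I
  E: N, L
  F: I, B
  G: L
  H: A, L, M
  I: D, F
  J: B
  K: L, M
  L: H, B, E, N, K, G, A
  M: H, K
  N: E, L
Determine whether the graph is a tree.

|V| = 14, |E| = 17.
Connected but with 17 > 13 edges, so it has a cycle and is not a tree.

No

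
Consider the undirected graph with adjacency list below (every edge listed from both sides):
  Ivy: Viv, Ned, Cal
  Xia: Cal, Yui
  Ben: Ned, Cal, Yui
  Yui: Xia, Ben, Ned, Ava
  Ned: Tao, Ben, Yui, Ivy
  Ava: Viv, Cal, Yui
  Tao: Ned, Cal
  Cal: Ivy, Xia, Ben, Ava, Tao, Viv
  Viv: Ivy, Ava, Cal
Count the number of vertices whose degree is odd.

Degrees: Ivy:3, Xia:2, Ben:3, Yui:4, Ned:4, Ava:3, Tao:2, Cal:6, Viv:3
Odd-degree vertices: Ivy, Ben, Ava, Viv.

4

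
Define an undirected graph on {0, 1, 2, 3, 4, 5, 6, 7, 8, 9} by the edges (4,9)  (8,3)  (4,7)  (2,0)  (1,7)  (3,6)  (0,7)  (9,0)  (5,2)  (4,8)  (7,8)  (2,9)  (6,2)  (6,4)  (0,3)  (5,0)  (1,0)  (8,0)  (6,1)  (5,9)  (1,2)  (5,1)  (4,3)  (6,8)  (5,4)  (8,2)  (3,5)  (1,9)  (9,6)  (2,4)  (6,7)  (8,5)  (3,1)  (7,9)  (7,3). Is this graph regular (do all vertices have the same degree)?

Yes

Degrees: 0:7, 1:7, 2:7, 3:7, 4:7, 5:7, 6:7, 7:7, 8:7, 9:7
All degrees equal 7; the graph is regular.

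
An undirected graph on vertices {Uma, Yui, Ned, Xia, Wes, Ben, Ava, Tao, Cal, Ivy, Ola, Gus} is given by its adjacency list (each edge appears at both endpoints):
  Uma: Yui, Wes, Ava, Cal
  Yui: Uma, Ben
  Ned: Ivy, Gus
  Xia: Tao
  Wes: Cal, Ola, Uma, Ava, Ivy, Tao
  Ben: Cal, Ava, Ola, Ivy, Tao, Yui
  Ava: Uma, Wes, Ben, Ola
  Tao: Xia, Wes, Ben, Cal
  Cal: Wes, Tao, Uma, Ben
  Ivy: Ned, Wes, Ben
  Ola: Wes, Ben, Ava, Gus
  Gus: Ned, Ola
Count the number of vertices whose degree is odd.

Degrees: Uma:4, Yui:2, Ned:2, Xia:1, Wes:6, Ben:6, Ava:4, Tao:4, Cal:4, Ivy:3, Ola:4, Gus:2
Odd-degree vertices: Xia, Ivy.

2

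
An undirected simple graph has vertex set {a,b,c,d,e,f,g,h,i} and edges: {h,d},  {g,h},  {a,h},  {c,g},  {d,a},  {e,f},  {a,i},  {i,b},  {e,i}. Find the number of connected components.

Component: {a, b, c, d, e, f, g, h, i}

1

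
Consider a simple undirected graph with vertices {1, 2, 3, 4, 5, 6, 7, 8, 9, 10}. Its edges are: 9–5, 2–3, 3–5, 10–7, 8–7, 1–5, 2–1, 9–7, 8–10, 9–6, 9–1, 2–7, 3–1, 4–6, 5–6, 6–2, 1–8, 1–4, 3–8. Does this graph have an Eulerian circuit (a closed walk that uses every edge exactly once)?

Yes

Degrees: 1:6, 2:4, 3:4, 4:2, 5:4, 6:4, 7:4, 8:4, 9:4, 10:2
All degrees are even and the non-isolated vertices are connected — an Eulerian circuit exists.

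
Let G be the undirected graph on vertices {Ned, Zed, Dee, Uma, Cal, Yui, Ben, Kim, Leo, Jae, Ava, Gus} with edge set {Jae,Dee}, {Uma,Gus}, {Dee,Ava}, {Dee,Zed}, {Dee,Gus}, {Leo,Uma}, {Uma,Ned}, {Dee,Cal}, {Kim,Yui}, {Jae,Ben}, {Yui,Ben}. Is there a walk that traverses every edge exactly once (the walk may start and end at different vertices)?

Degrees: Ned:1, Zed:1, Dee:5, Uma:3, Cal:1, Yui:2, Ben:2, Kim:1, Leo:1, Jae:2, Ava:1, Gus:2
Odd-degree vertices: Ned, Zed, Dee, Uma, Cal, Kim, Leo, Ava (8 total).
An Eulerian trail requires 0 or 2 odd-degree vertices; here there are 8.

No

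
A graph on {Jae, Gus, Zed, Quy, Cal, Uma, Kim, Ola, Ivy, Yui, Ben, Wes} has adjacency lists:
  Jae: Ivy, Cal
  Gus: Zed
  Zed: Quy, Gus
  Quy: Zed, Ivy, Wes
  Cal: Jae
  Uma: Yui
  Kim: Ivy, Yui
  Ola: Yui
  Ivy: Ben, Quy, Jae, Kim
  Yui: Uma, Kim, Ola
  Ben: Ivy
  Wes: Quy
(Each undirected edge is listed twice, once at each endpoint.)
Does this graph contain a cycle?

|V| = 12, |E| = 11, number of components = 1.
A forest on 12 vertices with 1 component has exactly 11 edges, which matches — so no cycle.

No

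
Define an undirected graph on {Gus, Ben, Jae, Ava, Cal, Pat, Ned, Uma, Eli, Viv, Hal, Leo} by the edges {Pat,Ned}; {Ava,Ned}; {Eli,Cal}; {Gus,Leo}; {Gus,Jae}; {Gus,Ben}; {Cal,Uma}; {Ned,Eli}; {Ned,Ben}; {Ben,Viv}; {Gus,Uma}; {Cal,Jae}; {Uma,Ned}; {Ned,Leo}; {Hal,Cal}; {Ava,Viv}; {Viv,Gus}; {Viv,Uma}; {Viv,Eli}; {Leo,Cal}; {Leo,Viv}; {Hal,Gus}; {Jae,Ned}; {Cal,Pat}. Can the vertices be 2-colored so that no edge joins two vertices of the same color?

No

The cycle Gus-Viv-Leo-Gus has length 3, which is odd, so the graph is not bipartite.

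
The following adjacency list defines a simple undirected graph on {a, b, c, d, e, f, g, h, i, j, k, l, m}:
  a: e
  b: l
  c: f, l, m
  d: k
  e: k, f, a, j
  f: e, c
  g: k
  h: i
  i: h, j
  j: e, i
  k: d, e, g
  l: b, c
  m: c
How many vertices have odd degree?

Degrees: a:1, b:1, c:3, d:1, e:4, f:2, g:1, h:1, i:2, j:2, k:3, l:2, m:1
Odd-degree vertices: a, b, c, d, g, h, k, m.

8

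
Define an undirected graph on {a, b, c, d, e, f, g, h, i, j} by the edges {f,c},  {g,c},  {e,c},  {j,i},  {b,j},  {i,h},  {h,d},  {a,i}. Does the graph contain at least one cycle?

No

The graph has 10 vertices, 8 edges, and 2 connected components.
A forest on 10 vertices with 2 components has exactly 8 edges, which matches — so no cycle.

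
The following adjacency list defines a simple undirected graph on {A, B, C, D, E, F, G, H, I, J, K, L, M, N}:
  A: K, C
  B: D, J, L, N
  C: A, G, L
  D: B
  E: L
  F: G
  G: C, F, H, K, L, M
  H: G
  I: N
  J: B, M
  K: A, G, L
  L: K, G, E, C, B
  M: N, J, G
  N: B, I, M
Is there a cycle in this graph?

The graph has 14 vertices, 18 edges, and 1 connected component.
Since 18 > 14 - 1, a cycle must exist; for instance A-K-G-L-C-A.

Yes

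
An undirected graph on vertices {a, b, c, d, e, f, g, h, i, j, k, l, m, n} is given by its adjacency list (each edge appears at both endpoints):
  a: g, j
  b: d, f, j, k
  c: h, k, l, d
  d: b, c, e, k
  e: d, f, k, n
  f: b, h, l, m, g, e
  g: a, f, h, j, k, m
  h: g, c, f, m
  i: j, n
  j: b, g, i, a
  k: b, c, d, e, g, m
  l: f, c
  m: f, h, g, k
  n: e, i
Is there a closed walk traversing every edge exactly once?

Yes

Degrees: a:2, b:4, c:4, d:4, e:4, f:6, g:6, h:4, i:2, j:4, k:6, l:2, m:4, n:2
All degrees are even and the non-isolated vertices are connected — an Eulerian circuit exists.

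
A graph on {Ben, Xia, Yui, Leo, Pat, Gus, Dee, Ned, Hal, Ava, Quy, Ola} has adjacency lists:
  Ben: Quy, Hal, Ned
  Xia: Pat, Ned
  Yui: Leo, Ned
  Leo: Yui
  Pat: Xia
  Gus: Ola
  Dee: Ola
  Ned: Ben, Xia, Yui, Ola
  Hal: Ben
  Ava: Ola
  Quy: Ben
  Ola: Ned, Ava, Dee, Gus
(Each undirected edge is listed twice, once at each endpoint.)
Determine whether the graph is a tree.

Yes

The graph has 12 vertices and 11 edges.
It is connected with exactly 11 edges, hence acyclic — it is a tree.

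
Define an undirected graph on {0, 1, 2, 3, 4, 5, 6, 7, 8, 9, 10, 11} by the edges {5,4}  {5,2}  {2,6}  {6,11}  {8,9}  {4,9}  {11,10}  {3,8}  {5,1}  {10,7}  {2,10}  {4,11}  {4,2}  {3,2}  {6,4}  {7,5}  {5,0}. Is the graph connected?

Yes

A breadth-first search from 0 visits 0, 5, 4, 1, 7, 2, 11, 9, 6, 10, 3, 8 — all 12 vertices — so the graph is connected.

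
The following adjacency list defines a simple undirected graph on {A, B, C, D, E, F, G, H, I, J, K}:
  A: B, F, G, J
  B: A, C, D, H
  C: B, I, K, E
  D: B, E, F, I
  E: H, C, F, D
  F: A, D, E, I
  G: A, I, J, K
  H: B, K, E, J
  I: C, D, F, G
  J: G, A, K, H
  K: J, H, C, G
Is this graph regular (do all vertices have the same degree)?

Degrees: A:4, B:4, C:4, D:4, E:4, F:4, G:4, H:4, I:4, J:4, K:4
Every vertex has degree 4, so the graph is 4-regular.

Yes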